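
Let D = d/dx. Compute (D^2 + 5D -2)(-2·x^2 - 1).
4 x^{2} - 20 x - 2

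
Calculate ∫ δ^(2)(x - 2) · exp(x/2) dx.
\frac{e}{4}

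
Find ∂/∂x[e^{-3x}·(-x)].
\left(3 x - 1\right) e^{- 3 x}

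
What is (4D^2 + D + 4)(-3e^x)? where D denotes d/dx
- 27 e^{x}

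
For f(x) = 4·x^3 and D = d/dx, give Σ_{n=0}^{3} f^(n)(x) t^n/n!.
4 t^{3} + 12 t^{2} x + 12 t x^{2} + 4 x^{3}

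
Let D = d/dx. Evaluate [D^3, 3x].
9D^{2}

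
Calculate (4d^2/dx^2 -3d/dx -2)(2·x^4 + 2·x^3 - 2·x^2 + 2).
- 4 x^{4} - 28 x^{3} + 82 x^{2} + 60 x - 20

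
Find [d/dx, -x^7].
- 7 x^{6}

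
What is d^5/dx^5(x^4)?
0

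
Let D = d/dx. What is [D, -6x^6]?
- 36 x^{5}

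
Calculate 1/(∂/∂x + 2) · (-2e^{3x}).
- \frac{2 e^{3 x}}{5}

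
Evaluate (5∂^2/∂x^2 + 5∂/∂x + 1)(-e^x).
- 11 e^{x}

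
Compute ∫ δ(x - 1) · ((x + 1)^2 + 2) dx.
6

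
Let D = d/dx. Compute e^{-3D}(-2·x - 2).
4 - 2 x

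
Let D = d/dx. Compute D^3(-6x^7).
- 1260 x^{4}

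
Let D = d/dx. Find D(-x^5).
- 5 x^{4}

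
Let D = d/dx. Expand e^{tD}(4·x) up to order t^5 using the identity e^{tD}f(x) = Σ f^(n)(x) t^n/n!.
4 t + 4 x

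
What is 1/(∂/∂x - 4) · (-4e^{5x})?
- 4 e^{5 x}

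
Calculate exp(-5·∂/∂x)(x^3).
x^{3} - 15 x^{2} + 75 x - 125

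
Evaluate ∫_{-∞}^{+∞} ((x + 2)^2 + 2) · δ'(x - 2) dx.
-8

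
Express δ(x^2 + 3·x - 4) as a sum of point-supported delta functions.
\frac{\delta(x - 1) + \delta(x + 4)}{5}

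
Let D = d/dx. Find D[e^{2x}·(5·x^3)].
x^{2} \left(10 x + 15\right) e^{2 x}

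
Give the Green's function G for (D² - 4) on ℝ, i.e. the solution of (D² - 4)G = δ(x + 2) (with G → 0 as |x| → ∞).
-\frac{e^{-2|x + 2|}}{4}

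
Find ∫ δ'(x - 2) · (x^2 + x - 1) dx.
-5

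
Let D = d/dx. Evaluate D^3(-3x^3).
-18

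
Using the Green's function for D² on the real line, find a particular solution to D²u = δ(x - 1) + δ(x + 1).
\frac{|x - 1|}{2} + \frac{|x + 1|}{2}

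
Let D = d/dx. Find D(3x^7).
21 x^{6}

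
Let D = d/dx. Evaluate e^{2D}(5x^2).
5 x^{2} + 20 x + 20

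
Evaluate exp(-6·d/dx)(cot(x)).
\cot{\left(x - 6 \right)}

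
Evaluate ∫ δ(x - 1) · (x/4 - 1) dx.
- \frac{3}{4}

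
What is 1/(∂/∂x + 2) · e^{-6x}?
- \frac{e^{- 6 x}}{4}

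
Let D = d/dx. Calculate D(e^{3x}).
3 e^{3 x}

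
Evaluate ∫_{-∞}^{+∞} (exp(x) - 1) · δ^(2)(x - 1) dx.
e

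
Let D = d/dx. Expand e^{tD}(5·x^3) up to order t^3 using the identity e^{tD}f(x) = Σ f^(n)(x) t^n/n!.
5 t^{3} + 15 t^{2} x + 15 t x^{2} + 5 x^{3}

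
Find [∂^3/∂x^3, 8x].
24\frac{d^{2}}{dx^{2}}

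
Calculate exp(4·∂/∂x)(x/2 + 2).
\frac{x}{2} + 4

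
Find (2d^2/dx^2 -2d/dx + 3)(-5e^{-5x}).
- 315 e^{- 5 x}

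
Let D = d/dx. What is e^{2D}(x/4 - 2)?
\frac{x}{4} - \frac{3}{2}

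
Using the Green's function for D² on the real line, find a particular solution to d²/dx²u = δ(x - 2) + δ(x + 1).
\frac{|x - 2|}{2} + \frac{|x + 1|}{2}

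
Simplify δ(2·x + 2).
\frac{\delta(x + 1)}{2}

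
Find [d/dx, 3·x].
3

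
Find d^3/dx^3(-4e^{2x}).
- 32 e^{2 x}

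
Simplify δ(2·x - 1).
\frac{\delta(x - 1/2)}{2}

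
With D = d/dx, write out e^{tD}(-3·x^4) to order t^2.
3 x^{2} \left(- 6 t^{2} - 4 t x - x^{2}\right)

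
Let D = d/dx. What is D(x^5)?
5 x^{4}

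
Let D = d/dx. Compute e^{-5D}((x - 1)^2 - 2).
x^{2} - 12 x + 34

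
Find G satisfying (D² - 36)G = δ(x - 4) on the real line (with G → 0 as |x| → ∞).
-\frac{e^{-6|x - 4|}}{12}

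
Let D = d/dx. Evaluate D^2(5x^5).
100 x^{3}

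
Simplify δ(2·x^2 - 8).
\frac{\delta(x - 2) + \delta(x + 2)}{8}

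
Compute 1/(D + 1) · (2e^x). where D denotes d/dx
e^{x}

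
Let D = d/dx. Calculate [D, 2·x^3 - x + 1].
6 x^{2} - 1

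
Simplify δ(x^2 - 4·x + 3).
\frac{\delta(x - 1) + \delta(x - 3)}{2}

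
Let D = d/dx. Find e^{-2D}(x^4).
x^{4} - 8 x^{3} + 24 x^{2} - 32 x + 16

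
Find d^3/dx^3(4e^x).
4 e^{x}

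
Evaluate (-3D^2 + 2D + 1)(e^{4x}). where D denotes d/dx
- 39 e^{4 x}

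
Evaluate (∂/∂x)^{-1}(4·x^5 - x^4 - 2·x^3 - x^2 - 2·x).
\frac{2 x^{6}}{3} - \frac{x^{5}}{5} - \frac{x^{4}}{2} - \frac{x^{3}}{3} - x^{2}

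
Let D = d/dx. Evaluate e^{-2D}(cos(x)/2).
\frac{\cos{\left(x - 2 \right)}}{2}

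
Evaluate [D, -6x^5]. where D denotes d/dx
- 30 x^{4}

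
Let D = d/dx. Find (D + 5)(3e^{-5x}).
0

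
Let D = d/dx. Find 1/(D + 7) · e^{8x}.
\frac{e^{8 x}}{15}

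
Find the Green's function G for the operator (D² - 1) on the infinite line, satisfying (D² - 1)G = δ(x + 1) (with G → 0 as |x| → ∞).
-\frac{e^{-|x + 1|}}{2}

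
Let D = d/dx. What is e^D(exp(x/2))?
e^{\frac{x}{2} + \frac{1}{2}}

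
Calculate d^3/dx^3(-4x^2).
0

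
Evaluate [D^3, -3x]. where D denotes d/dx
-9D^{2}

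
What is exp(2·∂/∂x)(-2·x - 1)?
- 2 x - 5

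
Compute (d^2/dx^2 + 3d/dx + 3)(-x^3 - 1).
- 3 x^{3} - 9 x^{2} - 6 x - 3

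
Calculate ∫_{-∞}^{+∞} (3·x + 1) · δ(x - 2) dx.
7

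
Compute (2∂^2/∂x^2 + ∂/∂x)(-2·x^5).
10 x^{3} \left(- x - 8\right)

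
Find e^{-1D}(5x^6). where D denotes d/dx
5 x^{6} - 30 x^{5} + 75 x^{4} - 100 x^{3} + 75 x^{2} - 30 x + 5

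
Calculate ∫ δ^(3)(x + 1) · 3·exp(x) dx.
- \frac{3}{e}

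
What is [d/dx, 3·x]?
3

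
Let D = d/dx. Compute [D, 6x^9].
54 x^{8}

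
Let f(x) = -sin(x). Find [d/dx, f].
- \cos{\left(x \right)}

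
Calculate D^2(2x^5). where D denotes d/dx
40 x^{3}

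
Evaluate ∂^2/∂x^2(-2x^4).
- 24 x^{2}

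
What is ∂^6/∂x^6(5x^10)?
756000 x^{4}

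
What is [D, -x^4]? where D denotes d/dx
- 4 x^{3}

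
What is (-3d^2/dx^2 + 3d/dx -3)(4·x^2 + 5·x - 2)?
- 12 x^{2} + 9 x - 3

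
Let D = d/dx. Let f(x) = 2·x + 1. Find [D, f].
2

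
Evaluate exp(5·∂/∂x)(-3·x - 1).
- 3 x - 16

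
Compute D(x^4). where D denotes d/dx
4 x^{3}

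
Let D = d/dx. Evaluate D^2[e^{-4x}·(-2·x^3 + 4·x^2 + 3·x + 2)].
4 \left(- 8 x^{3} + 28 x^{2} - 7 x + 4\right) e^{- 4 x}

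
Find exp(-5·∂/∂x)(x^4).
x^{4} - 20 x^{3} + 150 x^{2} - 500 x + 625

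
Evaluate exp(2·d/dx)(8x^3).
8 x^{3} + 48 x^{2} + 96 x + 64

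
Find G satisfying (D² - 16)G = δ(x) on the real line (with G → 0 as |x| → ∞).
-\frac{e^{-4|x|}}{8}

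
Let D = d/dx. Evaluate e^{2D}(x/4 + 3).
\frac{x}{4} + \frac{7}{2}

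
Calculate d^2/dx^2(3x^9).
216 x^{7}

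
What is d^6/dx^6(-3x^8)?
- 60480 x^{2}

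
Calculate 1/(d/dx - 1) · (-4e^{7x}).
- \frac{2 e^{7 x}}{3}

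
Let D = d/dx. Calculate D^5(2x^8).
13440 x^{3}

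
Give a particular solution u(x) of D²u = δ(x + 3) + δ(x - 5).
\frac{|x + 3|}{2} + \frac{|x - 5|}{2}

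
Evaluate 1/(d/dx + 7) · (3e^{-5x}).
\frac{3 e^{- 5 x}}{2}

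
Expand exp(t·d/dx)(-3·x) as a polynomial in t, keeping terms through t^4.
- 3 t - 3 x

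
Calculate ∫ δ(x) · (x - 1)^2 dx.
1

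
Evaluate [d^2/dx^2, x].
2\frac{d}{dx}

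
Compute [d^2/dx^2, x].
2\frac{d}{dx}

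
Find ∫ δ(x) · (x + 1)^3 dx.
1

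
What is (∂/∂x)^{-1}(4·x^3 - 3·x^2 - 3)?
x^{4} - x^{3} - 3 x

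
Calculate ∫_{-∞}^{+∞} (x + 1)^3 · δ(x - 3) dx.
64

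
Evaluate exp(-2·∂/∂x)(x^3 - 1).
x^{3} - 6 x^{2} + 12 x - 9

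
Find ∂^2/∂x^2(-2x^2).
-4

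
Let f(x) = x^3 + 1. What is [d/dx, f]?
3 x^{2}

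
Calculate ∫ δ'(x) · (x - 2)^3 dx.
-12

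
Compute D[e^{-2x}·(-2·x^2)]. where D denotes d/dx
4 x \left(x - 1\right) e^{- 2 x}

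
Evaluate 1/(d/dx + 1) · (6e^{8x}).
\frac{2 e^{8 x}}{3}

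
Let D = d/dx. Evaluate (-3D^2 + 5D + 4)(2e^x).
12 e^{x}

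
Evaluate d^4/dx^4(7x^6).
2520 x^{2}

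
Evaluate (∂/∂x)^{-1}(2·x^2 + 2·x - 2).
\frac{2 x^{3}}{3} + x^{2} - 2 x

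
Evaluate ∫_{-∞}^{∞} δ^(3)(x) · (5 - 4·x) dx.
0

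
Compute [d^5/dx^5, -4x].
-20\frac{d^{4}}{dx^{4}}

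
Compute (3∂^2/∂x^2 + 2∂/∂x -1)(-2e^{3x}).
- 64 e^{3 x}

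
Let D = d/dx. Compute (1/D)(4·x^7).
\frac{x^{8}}{2}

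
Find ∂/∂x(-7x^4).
- 28 x^{3}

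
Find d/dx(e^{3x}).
3 e^{3 x}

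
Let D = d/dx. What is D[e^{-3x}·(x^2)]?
x \left(2 - 3 x\right) e^{- 3 x}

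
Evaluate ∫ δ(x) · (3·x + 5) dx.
5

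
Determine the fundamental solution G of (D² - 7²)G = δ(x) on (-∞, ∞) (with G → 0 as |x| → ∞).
-\frac{e^{-7|x|}}{14}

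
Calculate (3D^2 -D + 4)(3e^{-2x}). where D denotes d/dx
54 e^{- 2 x}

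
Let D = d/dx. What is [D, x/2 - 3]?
\frac{1}{2}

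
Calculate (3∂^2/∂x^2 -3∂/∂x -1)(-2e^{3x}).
- 34 e^{3 x}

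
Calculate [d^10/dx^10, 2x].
20\frac{d^{9}}{dx^{9}}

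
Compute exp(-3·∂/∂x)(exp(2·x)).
e^{2 x - 6}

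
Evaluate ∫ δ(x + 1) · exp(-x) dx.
e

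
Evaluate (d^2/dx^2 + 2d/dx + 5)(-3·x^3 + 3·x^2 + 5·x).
- 15 x^{3} - 3 x^{2} + 19 x + 16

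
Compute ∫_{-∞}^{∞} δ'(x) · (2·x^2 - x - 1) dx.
1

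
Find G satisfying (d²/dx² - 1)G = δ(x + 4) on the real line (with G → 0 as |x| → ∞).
-\frac{e^{-|x + 4|}}{2}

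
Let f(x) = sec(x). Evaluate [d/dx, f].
\tan{\left(x \right)} \sec{\left(x \right)}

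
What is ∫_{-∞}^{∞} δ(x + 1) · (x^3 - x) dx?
0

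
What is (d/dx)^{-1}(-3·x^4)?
- \frac{3 x^{5}}{5}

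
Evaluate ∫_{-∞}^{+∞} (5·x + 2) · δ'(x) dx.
-5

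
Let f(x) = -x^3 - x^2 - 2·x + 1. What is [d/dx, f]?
- 3 x^{2} - 2 x - 2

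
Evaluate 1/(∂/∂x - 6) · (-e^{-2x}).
\frac{e^{- 2 x}}{8}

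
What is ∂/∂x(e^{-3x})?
- 3 e^{- 3 x}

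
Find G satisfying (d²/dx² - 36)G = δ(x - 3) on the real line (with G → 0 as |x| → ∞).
-\frac{e^{-6|x - 3|}}{12}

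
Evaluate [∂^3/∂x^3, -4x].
-12\frac{d^{2}}{dx^{2}}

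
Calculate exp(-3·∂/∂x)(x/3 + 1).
\frac{x}{3}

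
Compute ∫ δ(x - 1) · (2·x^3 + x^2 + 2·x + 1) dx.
6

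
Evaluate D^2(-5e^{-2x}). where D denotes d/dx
- 20 e^{- 2 x}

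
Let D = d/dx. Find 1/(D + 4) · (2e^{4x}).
\frac{e^{4 x}}{4}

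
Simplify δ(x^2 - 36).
\frac{\delta(x - 6) + \delta(x + 6)}{12}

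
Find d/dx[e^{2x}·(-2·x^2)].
4 x \left(- x - 1\right) e^{2 x}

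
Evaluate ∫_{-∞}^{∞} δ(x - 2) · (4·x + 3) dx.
11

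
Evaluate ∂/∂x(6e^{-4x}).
- 24 e^{- 4 x}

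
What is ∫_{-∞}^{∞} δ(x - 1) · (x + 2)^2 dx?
9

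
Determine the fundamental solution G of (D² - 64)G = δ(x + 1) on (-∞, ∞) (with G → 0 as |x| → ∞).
-\frac{e^{-8|x + 1|}}{16}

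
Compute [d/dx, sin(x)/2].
\frac{\cos{\left(x \right)}}{2}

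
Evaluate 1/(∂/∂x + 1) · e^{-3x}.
- \frac{e^{- 3 x}}{2}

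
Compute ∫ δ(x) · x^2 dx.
0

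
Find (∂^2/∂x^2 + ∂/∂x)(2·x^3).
6 x \left(x + 2\right)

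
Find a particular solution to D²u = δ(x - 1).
\frac{|x - 1|}{2}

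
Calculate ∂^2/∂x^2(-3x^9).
- 216 x^{7}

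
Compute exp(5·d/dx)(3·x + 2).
3 x + 17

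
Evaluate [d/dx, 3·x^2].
6 x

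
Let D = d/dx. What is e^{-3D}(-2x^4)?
- 2 x^{4} + 24 x^{3} - 108 x^{2} + 216 x - 162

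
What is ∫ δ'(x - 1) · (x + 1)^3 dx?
-12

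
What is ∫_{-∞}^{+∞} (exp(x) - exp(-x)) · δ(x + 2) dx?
- 2 \sinh{\left(2 \right)}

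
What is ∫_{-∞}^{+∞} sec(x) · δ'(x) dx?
0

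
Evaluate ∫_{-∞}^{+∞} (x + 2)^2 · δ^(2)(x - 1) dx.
2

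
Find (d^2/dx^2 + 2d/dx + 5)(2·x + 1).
10 x + 9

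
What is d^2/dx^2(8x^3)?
48 x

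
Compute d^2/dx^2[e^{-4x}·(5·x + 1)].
8 \left(10 x - 3\right) e^{- 4 x}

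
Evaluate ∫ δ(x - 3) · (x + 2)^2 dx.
25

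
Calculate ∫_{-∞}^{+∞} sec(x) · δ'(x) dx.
0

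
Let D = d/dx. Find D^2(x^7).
42 x^{5}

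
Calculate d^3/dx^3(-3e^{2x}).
- 24 e^{2 x}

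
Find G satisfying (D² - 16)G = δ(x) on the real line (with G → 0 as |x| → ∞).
-\frac{e^{-4|x|}}{8}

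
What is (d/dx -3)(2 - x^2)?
3 x^{2} - 2 x - 6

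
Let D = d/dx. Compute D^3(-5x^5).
- 300 x^{2}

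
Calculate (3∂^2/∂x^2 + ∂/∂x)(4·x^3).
12 x \left(x + 6\right)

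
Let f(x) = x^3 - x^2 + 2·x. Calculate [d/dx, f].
3 x^{2} - 2 x + 2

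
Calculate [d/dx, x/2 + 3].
\frac{1}{2}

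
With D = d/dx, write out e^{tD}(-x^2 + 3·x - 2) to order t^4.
- t^{2} - t \left(2 x - 3\right) - x^{2} + 3 x - 2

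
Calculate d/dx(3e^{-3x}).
- 9 e^{- 3 x}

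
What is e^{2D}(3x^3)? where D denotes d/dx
3 x^{3} + 18 x^{2} + 36 x + 24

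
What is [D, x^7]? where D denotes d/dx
7 x^{6}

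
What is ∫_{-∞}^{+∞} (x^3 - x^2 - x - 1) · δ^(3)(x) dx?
-6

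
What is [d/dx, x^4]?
4 x^{3}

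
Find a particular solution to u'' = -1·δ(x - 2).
-\frac{|x - 2|}{2}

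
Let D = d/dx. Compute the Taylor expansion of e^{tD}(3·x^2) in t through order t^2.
3 t^{2} + 6 t x + 3 x^{2}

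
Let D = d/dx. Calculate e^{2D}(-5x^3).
- 5 x^{3} - 30 x^{2} - 60 x - 40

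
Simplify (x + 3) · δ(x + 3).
0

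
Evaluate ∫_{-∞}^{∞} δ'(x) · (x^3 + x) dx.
-1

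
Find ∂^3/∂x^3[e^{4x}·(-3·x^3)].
\left(- 192 x^{3} - 432 x^{2} - 216 x - 18\right) e^{4 x}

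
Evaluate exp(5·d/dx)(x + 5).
x + 10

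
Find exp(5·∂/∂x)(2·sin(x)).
2 \sin{\left(x + 5 \right)}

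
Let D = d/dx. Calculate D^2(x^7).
42 x^{5}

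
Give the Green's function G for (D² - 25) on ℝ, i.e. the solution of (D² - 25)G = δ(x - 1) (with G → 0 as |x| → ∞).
-\frac{e^{-5|x - 1|}}{10}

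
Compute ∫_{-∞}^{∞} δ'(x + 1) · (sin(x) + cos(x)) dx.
- \sin{\left(1 \right)} - \cos{\left(1 \right)}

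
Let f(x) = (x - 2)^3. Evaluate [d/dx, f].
3 \left(x - 2\right)^{2}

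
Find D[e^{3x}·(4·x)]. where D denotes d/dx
\left(12 x + 4\right) e^{3 x}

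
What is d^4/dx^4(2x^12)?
23760 x^{8}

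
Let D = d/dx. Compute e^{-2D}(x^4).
x^{4} - 8 x^{3} + 24 x^{2} - 32 x + 16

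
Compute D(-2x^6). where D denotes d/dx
- 12 x^{5}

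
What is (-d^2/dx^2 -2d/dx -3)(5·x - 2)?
- 15 x - 4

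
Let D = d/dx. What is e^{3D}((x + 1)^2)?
x^{2} + 8 x + 16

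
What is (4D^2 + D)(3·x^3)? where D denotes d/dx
9 x \left(x + 8\right)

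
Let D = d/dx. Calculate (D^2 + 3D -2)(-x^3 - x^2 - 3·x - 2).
2 x^{3} - 7 x^{2} - 6 x - 7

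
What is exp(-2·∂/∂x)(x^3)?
x^{3} - 6 x^{2} + 12 x - 8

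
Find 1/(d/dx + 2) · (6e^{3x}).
\frac{6 e^{3 x}}{5}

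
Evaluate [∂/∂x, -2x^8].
- 16 x^{7}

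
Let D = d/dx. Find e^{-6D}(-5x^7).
- 5 x^{7} + 210 x^{6} - 3780 x^{5} + 37800 x^{4} - 226800 x^{3} + 816480 x^{2} - 1632960 x + 1399680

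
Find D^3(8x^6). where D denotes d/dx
960 x^{3}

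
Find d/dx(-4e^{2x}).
- 8 e^{2 x}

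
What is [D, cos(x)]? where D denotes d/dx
- \sin{\left(x \right)}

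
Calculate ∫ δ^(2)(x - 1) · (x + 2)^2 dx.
2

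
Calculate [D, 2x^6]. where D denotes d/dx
12 x^{5}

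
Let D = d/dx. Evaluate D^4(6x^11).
47520 x^{7}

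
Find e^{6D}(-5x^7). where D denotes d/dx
- 5 x^{7} - 210 x^{6} - 3780 x^{5} - 37800 x^{4} - 226800 x^{3} - 816480 x^{2} - 1632960 x - 1399680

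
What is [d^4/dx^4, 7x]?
28\frac{d^{3}}{dx^{3}}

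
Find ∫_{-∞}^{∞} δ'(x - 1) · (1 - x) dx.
1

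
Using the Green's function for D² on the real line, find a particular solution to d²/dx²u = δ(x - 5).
\frac{|x - 5|}{2}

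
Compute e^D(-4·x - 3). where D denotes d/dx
- 4 x - 7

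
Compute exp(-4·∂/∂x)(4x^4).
4 x^{4} - 64 x^{3} + 384 x^{2} - 1024 x + 1024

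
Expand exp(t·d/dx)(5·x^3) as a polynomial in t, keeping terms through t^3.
5 t^{3} + 15 t^{2} x + 15 t x^{2} + 5 x^{3}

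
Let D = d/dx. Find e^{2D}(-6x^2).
- 6 x^{2} - 24 x - 24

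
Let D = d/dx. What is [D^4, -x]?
-4D^{3}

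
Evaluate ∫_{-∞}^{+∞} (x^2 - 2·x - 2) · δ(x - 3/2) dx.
- \frac{11}{4}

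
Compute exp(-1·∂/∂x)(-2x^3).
- 2 x^{3} + 6 x^{2} - 6 x + 2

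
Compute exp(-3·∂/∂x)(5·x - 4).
5 x - 19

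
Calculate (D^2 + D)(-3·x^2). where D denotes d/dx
- 6 x - 6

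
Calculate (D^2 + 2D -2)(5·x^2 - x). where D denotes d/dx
- 10 x^{2} + 22 x + 8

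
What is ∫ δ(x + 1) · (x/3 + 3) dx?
\frac{8}{3}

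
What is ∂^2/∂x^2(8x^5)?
160 x^{3}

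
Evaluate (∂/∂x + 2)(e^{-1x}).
e^{- x}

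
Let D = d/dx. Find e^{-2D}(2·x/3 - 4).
\frac{2 x}{3} - \frac{16}{3}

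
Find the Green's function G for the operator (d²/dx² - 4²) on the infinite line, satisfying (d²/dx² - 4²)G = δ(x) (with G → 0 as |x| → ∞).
-\frac{e^{-4|x|}}{8}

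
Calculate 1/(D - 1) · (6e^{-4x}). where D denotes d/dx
- \frac{6 e^{- 4 x}}{5}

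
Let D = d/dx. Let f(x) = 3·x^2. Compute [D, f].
6 x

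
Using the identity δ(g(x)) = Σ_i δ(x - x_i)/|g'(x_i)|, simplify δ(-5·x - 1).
\frac{\delta(x + 1/5)}{5}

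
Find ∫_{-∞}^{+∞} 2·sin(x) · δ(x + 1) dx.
- 2 \sin{\left(1 \right)}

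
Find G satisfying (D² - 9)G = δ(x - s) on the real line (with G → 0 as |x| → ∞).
-\frac{e^{-3|x-s|}}{6}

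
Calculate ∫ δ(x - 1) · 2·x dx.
2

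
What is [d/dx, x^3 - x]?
3 x^{2} - 1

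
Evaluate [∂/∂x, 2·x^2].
4 x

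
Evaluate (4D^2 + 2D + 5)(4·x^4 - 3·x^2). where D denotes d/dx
20 x^{4} + 32 x^{3} + 177 x^{2} - 12 x - 24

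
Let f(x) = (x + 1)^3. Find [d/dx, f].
3 \left(x + 1\right)^{2}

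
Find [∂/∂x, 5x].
5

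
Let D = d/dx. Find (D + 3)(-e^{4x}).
- 7 e^{4 x}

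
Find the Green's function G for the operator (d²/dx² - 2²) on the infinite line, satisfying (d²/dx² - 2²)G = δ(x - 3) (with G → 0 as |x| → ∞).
-\frac{e^{-2|x - 3|}}{4}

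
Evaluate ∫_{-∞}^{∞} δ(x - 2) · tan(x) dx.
\tan{\left(2 \right)}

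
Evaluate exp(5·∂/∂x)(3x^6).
3 x^{6} + 90 x^{5} + 1125 x^{4} + 7500 x^{3} + 28125 x^{2} + 56250 x + 46875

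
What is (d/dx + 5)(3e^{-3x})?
6 e^{- 3 x}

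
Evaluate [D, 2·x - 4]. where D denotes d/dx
2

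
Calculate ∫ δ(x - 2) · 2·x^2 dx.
8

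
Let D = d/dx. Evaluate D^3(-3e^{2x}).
- 24 e^{2 x}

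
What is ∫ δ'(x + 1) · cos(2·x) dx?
- 2 \sin{\left(2 \right)}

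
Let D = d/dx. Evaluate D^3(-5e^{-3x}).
135 e^{- 3 x}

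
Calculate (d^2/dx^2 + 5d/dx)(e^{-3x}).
- 6 e^{- 3 x}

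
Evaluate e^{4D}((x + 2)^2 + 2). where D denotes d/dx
x^{2} + 12 x + 38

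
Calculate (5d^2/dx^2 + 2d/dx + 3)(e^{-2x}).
19 e^{- 2 x}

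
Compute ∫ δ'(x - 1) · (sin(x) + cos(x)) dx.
- \cos{\left(1 \right)} + \sin{\left(1 \right)}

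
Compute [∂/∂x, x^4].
4 x^{3}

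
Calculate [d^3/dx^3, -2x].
-6\frac{d^{2}}{dx^{2}}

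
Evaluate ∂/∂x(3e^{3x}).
9 e^{3 x}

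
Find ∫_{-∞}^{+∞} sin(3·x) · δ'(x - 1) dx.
- 3 \cos{\left(3 \right)}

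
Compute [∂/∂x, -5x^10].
- 50 x^{9}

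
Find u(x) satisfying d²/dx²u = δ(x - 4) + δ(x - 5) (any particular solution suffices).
\frac{|x - 4|}{2} + \frac{|x - 5|}{2}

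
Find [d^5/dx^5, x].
5\frac{d^{4}}{dx^{4}}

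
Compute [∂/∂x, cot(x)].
- \frac{1}{\sin^{2}{\left(x \right)}}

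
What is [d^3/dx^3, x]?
3\frac{d^{2}}{dx^{2}}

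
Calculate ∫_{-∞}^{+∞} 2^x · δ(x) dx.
1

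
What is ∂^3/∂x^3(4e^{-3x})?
- 108 e^{- 3 x}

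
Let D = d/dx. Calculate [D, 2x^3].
6 x^{2}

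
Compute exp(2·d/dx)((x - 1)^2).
x^{2} + 2 x + 1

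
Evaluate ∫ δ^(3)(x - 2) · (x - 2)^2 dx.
0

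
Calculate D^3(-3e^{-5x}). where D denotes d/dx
375 e^{- 5 x}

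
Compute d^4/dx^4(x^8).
1680 x^{4}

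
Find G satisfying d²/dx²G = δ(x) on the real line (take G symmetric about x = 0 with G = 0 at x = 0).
\frac{|x|}{2}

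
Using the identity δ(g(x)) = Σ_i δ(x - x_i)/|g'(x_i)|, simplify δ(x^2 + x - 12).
\frac{\delta(x + 4) + \delta(x - 3)}{7}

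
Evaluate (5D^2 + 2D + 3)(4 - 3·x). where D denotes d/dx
6 - 9 x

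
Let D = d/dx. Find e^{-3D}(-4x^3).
- 4 x^{3} + 36 x^{2} - 108 x + 108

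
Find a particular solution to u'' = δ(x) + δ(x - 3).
\frac{|x|}{2} + \frac{|x - 3|}{2}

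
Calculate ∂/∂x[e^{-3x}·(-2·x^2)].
2 x \left(3 x - 2\right) e^{- 3 x}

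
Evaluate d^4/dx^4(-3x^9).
- 9072 x^{5}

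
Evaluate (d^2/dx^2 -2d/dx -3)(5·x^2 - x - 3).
- 15 x^{2} - 17 x + 21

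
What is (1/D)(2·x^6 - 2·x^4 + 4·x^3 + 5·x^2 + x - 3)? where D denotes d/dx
\frac{2 x^{7}}{7} - \frac{2 x^{5}}{5} + x^{4} + \frac{5 x^{3}}{3} + \frac{x^{2}}{2} - 3 x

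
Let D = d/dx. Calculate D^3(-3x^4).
- 72 x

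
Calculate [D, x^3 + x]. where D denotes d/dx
3 x^{2} + 1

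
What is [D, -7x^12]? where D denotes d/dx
- 84 x^{11}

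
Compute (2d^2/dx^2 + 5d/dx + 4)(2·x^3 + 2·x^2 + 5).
8 x^{3} + 38 x^{2} + 44 x + 28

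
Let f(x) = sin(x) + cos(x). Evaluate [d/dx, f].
- \sin{\left(x \right)} + \cos{\left(x \right)}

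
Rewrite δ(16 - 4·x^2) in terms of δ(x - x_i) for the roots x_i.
\frac{\delta(x - 2) + \delta(x + 2)}{16}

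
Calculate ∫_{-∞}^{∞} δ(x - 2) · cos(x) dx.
\cos{\left(2 \right)}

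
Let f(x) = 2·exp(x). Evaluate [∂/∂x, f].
2 e^{x}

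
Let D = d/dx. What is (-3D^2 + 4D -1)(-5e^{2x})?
25 e^{2 x}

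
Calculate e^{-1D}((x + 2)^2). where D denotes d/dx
x^{2} + 2 x + 1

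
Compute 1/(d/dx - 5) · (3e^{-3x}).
- \frac{3 e^{- 3 x}}{8}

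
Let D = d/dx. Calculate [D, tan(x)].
\frac{1}{\cos^{2}{\left(x \right)}}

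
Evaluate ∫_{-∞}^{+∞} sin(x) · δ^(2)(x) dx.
0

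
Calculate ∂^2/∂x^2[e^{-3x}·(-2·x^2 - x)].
\left(- 18 x^{2} + 15 x + 2\right) e^{- 3 x}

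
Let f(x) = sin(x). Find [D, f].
\cos{\left(x \right)}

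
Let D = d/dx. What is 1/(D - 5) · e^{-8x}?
- \frac{e^{- 8 x}}{13}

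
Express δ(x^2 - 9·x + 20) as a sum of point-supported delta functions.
\frac{\delta(x - 5) + \delta(x - 4)}{1}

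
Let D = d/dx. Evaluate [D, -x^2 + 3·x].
3 - 2 x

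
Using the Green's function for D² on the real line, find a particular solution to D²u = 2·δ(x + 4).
|x + 4|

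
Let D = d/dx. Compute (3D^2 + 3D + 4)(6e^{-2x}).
60 e^{- 2 x}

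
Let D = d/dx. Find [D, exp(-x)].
- e^{- x}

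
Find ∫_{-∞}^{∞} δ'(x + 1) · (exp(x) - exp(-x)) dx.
- 2 \cosh{\left(1 \right)}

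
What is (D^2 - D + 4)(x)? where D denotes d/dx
4 x - 1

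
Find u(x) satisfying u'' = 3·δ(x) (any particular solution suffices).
\frac{3|x|}{2}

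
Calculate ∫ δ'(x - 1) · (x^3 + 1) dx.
-3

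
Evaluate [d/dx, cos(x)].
- \sin{\left(x \right)}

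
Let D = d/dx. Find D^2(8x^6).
240 x^{4}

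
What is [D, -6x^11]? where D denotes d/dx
- 66 x^{10}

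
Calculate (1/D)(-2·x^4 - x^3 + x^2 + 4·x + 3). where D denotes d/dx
- \frac{2 x^{5}}{5} - \frac{x^{4}}{4} + \frac{x^{3}}{3} + 2 x^{2} + 3 x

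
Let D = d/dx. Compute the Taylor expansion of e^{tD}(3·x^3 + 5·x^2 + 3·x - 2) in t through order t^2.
t^{2} \left(9 x + 5\right) + t \left(9 x^{2} + 10 x + 3\right) + 3 x^{3} + 5 x^{2} + 3 x - 2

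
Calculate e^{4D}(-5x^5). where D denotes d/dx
- 5 x^{5} - 100 x^{4} - 800 x^{3} - 3200 x^{2} - 6400 x - 5120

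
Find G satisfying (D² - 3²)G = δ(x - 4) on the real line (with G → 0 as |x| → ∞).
-\frac{e^{-3|x - 4|}}{6}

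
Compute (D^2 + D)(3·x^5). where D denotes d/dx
15 x^{3} \left(x + 4\right)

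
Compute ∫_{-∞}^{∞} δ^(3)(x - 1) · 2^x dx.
- 2 \log{\left(2 \right)}^{3}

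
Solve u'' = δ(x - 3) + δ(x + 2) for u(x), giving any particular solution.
\frac{|x - 3|}{2} + \frac{|x + 2|}{2}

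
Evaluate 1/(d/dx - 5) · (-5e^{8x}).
- \frac{5 e^{8 x}}{3}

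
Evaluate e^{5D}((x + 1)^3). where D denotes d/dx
x^{3} + 18 x^{2} + 108 x + 216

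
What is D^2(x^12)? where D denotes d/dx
132 x^{10}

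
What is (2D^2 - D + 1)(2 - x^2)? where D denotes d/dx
- x^{2} + 2 x - 2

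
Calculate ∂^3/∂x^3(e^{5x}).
125 e^{5 x}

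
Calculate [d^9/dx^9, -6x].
-54\frac{d^{8}}{dx^{8}}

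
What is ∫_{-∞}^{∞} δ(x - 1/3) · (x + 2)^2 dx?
\frac{49}{9}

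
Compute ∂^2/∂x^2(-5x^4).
- 60 x^{2}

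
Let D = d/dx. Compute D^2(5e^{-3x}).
45 e^{- 3 x}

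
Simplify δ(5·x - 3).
\frac{\delta(x - 3/5)}{5}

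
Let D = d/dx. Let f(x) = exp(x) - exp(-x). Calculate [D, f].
2 \cosh{\left(x \right)}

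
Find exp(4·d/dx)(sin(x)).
\sin{\left(x + 4 \right)}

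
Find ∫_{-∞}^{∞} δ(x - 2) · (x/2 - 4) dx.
-3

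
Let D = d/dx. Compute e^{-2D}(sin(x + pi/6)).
\sin{\left(x - 2 + \frac{\pi}{6} \right)}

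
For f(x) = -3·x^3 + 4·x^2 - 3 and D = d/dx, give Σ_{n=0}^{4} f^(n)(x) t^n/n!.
- 3 t^{3} - t^{2} \left(9 x - 4\right) - t x \left(9 x - 8\right) - 3 x^{3} + 4 x^{2} - 3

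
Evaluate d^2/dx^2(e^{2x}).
4 e^{2 x}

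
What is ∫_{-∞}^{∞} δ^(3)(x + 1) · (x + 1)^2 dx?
0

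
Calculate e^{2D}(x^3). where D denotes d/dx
x^{3} + 6 x^{2} + 12 x + 8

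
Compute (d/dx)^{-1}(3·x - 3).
\frac{3 x^{2}}{2} - 3 x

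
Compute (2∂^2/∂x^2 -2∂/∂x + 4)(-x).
2 - 4 x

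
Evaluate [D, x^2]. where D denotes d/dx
2 x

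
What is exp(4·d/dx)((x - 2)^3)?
x^{3} + 6 x^{2} + 12 x + 8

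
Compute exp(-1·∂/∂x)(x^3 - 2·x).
x^{3} - 3 x^{2} + x + 1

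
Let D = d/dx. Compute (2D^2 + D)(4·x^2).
8 x + 16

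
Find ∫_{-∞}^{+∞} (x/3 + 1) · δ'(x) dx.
- \frac{1}{3}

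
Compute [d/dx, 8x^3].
24 x^{2}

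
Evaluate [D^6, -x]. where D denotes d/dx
-6D^{5}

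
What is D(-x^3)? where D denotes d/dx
- 3 x^{2}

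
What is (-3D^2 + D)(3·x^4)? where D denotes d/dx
12 x^{2} \left(x - 9\right)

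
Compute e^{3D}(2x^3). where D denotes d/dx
2 x^{3} + 18 x^{2} + 54 x + 54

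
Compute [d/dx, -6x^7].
- 42 x^{6}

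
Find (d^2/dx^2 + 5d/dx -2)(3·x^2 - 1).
- 6 x^{2} + 30 x + 8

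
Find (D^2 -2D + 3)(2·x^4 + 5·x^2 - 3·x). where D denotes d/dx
6 x^{4} - 16 x^{3} + 39 x^{2} - 29 x + 16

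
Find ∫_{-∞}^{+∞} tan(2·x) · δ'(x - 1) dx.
- \frac{2}{\cos^{2}{\left(2 \right)}}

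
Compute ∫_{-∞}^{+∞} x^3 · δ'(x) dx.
0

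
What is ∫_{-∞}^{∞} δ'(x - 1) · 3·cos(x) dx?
3 \sin{\left(1 \right)}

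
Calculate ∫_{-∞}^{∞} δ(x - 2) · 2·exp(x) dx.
2 e^{2}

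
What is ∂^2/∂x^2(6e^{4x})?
96 e^{4 x}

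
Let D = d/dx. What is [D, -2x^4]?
- 8 x^{3}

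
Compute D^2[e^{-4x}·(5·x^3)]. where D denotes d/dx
10 x \left(8 x^{2} - 12 x + 3\right) e^{- 4 x}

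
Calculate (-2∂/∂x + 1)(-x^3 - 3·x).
- x^{3} + 6 x^{2} - 3 x + 6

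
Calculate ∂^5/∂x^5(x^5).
120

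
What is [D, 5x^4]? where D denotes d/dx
20 x^{3}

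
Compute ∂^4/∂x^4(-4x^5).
- 480 x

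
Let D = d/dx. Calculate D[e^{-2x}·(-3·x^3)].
x^{2} \left(6 x - 9\right) e^{- 2 x}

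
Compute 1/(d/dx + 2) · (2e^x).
\frac{2 e^{x}}{3}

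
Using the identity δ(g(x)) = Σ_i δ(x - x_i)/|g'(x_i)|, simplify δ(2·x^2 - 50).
\frac{\delta(x - 5) + \delta(x + 5)}{20}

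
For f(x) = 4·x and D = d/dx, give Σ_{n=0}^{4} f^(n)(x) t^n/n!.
4 t + 4 x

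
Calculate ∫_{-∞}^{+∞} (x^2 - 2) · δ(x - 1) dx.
-1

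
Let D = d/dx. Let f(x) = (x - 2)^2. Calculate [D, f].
2 x - 4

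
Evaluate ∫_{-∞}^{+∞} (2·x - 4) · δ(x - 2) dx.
0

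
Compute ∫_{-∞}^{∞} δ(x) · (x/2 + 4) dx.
4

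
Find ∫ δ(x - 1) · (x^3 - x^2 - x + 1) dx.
0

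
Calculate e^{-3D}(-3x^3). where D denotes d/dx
- 3 x^{3} + 27 x^{2} - 81 x + 81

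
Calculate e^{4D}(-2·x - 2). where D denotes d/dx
- 2 x - 10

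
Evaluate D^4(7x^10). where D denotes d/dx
35280 x^{6}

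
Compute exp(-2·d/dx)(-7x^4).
- 7 x^{4} + 56 x^{3} - 168 x^{2} + 224 x - 112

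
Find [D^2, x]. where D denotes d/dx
2D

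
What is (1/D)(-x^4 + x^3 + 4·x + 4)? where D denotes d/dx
- \frac{x^{5}}{5} + \frac{x^{4}}{4} + 2 x^{2} + 4 x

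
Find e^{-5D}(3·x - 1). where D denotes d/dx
3 x - 16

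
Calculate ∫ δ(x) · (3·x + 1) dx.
1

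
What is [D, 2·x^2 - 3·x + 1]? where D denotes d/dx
4 x - 3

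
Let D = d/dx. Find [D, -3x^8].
- 24 x^{7}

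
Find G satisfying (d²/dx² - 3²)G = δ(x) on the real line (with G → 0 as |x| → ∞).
-\frac{e^{-3|x|}}{6}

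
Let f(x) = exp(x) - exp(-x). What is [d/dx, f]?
2 \cosh{\left(x \right)}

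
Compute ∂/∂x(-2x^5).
- 10 x^{4}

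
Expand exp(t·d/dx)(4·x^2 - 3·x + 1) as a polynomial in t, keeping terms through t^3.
4 t^{2} + t \left(8 x - 3\right) + 4 x^{2} - 3 x + 1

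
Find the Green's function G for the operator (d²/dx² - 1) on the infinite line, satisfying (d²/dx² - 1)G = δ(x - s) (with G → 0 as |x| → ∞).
-\frac{e^{-|x-s|}}{2}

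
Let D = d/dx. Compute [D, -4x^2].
- 8 x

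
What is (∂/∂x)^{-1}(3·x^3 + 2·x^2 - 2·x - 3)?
\frac{3 x^{4}}{4} + \frac{2 x^{3}}{3} - x^{2} - 3 x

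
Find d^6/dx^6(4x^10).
604800 x^{4}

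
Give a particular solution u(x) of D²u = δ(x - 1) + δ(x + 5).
\frac{|x - 1|}{2} + \frac{|x + 5|}{2}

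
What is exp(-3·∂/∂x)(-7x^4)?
- 7 x^{4} + 84 x^{3} - 378 x^{2} + 756 x - 567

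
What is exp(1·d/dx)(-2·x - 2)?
- 2 x - 4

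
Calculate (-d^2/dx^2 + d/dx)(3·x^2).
6 x - 6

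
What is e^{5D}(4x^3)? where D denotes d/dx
4 x^{3} + 60 x^{2} + 300 x + 500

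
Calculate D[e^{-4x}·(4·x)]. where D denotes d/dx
4 \left(1 - 4 x\right) e^{- 4 x}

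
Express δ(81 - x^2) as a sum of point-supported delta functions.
\frac{\delta(x - 9) + \delta(x + 9)}{18}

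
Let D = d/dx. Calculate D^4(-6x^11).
- 47520 x^{7}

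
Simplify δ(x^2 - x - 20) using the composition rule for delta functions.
\frac{\delta(x + 4) + \delta(x - 5)}{9}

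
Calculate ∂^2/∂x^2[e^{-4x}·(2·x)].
16 \left(2 x - 1\right) e^{- 4 x}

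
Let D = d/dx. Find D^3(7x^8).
2352 x^{5}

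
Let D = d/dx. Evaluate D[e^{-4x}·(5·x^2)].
10 x \left(1 - 2 x\right) e^{- 4 x}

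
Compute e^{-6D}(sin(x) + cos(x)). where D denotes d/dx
\sqrt{2} \cos{\left(- x + \frac{\pi}{4} + 6 \right)}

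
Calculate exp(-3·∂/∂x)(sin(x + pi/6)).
\sin{\left(x - 3 + \frac{\pi}{6} \right)}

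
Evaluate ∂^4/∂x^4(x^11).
7920 x^{7}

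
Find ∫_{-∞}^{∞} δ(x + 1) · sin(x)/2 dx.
- \frac{\sin{\left(1 \right)}}{2}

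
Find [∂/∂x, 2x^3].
6 x^{2}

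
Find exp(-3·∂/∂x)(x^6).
x^{6} - 18 x^{5} + 135 x^{4} - 540 x^{3} + 1215 x^{2} - 1458 x + 729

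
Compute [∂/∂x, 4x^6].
24 x^{5}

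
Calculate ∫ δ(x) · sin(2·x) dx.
0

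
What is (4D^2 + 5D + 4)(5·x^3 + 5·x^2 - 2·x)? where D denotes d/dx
20 x^{3} + 95 x^{2} + 162 x + 30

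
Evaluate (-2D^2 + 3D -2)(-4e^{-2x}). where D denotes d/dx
64 e^{- 2 x}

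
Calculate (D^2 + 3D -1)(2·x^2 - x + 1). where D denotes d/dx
x \left(13 - 2 x\right)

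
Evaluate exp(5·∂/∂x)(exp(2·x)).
e^{2 x + 10}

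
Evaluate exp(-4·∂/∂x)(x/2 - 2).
\frac{x}{2} - 4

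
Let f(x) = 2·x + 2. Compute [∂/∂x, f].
2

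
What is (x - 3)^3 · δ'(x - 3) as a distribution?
0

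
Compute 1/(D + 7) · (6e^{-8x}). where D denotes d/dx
- 6 e^{- 8 x}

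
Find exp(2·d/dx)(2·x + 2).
2 x + 6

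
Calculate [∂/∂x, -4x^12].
- 48 x^{11}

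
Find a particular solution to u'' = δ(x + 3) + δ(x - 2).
\frac{|x + 3|}{2} + \frac{|x - 2|}{2}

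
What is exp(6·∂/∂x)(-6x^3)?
- 6 x^{3} - 108 x^{2} - 648 x - 1296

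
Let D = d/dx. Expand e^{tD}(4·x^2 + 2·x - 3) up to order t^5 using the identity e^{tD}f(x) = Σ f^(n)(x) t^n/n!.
4 t^{2} + 2 t \left(4 x + 1\right) + 4 x^{2} + 2 x - 3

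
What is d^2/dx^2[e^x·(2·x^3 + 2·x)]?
2 \left(x^{3} + 6 x^{2} + 7 x + 2\right) e^{x}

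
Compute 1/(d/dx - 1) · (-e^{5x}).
- \frac{e^{5 x}}{4}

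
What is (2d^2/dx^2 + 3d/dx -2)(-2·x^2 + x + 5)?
4 x^{2} - 14 x - 15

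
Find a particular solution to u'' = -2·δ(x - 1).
-|x - 1|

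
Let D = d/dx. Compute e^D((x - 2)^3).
x^{3} - 3 x^{2} + 3 x - 1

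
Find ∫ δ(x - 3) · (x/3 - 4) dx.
-3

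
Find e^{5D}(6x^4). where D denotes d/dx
6 x^{4} + 120 x^{3} + 900 x^{2} + 3000 x + 3750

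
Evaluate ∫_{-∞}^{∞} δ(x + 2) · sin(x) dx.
- \sin{\left(2 \right)}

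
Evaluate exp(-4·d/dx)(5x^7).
5 x^{7} - 140 x^{6} + 1680 x^{5} - 11200 x^{4} + 44800 x^{3} - 107520 x^{2} + 143360 x - 81920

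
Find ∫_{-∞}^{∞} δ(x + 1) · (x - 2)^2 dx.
9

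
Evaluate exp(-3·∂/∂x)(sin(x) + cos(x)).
\sqrt{2} \cos{\left(- x + \frac{\pi}{4} + 3 \right)}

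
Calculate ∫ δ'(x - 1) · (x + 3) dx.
-1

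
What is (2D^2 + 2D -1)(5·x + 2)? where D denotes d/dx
8 - 5 x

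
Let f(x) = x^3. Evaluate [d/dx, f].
3 x^{2}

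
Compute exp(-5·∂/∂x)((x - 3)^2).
x^{2} - 16 x + 64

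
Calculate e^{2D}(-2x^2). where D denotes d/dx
- 2 x^{2} - 8 x - 8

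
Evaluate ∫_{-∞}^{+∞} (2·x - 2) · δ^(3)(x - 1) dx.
0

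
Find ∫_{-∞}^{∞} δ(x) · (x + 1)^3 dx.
1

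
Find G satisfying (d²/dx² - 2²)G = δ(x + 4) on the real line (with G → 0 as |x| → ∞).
-\frac{e^{-2|x + 4|}}{4}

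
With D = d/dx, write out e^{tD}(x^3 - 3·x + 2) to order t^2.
3 t^{2} x + 3 t \left(x^{2} - 1\right) + x^{3} - 3 x + 2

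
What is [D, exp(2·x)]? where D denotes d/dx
2 e^{2 x}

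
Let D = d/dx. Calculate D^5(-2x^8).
- 13440 x^{3}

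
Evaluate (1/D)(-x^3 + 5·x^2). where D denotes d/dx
- \frac{x^{4}}{4} + \frac{5 x^{3}}{3}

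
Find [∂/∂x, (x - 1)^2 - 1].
2 x - 2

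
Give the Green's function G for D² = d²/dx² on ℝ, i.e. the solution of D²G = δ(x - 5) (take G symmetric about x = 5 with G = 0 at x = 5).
\frac{|x - 5|}{2}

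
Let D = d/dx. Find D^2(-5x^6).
- 150 x^{4}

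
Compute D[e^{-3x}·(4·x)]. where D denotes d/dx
4 \left(1 - 3 x\right) e^{- 3 x}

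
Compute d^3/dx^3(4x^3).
24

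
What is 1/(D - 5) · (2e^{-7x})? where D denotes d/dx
- \frac{e^{- 7 x}}{6}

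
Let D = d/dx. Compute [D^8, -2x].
-16D^{7}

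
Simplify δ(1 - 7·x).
\frac{\delta(x - 1/7)}{7}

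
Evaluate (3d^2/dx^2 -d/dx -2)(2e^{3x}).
44 e^{3 x}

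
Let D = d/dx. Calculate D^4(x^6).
360 x^{2}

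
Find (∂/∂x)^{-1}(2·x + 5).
x^{2} + 5 x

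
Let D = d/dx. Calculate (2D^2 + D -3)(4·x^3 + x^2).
- 12 x^{3} + 9 x^{2} + 50 x + 4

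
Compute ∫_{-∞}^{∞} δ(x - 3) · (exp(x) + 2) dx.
2 + e^{3}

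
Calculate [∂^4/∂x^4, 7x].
28\frac{d^{3}}{dx^{3}}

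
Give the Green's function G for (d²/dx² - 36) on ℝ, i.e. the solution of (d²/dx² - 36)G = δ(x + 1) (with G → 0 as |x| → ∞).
-\frac{e^{-6|x + 1|}}{12}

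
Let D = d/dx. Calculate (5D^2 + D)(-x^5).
5 x^{3} \left(- x - 20\right)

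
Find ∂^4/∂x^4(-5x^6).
- 1800 x^{2}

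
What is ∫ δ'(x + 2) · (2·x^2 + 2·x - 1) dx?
6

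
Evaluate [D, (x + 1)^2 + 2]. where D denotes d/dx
2 x + 2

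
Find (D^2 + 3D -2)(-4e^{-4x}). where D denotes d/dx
- 8 e^{- 4 x}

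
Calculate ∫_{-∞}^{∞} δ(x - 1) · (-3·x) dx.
-3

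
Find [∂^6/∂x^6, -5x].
-30\frac{d^{5}}{dx^{5}}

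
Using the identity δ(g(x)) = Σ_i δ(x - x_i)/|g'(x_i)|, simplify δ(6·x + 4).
\frac{\delta(x + 2/3)}{6}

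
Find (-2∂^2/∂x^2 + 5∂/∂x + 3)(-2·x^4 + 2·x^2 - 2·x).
- 6 x^{4} - 40 x^{3} + 54 x^{2} + 14 x - 18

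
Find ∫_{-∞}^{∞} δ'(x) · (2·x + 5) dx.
-2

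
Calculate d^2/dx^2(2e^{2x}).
8 e^{2 x}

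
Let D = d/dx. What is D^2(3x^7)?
126 x^{5}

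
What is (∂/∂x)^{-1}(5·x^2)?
\frac{5 x^{3}}{3}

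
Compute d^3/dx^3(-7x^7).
- 1470 x^{4}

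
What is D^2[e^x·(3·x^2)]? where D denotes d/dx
3 \left(x^{2} + 4 x + 2\right) e^{x}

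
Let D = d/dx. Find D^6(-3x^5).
0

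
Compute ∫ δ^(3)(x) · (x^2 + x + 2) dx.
0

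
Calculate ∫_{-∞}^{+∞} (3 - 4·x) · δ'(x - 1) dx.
4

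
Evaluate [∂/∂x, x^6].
6 x^{5}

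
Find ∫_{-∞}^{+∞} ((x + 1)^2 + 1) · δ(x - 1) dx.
5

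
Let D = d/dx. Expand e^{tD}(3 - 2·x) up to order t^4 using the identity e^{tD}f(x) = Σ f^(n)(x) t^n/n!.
- 2 t - 2 x + 3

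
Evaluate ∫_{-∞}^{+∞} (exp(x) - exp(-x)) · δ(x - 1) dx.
2 \sinh{\left(1 \right)}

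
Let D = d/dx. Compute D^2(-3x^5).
- 60 x^{3}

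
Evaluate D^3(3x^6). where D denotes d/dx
360 x^{3}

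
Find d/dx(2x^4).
8 x^{3}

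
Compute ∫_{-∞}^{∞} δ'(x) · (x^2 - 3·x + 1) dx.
3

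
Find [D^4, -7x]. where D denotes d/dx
-28D^{3}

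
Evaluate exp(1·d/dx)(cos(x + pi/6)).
\cos{\left(x + \frac{\pi}{6} + 1 \right)}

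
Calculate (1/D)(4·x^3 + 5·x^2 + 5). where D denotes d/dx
x^{4} + \frac{5 x^{3}}{3} + 5 x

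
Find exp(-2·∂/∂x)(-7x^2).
- 7 x^{2} + 28 x - 28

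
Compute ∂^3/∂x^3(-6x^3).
-36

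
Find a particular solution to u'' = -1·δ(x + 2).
-\frac{|x + 2|}{2}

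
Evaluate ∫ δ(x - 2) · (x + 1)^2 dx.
9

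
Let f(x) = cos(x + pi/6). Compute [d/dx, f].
- \sin{\left(x + \frac{\pi}{6} \right)}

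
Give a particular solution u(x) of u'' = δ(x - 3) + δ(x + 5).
\frac{|x - 3|}{2} + \frac{|x + 5|}{2}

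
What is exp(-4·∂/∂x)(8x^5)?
8 x^{5} - 160 x^{4} + 1280 x^{3} - 5120 x^{2} + 10240 x - 8192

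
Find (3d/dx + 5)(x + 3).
5 x + 18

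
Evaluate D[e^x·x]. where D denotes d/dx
\left(x + 1\right) e^{x}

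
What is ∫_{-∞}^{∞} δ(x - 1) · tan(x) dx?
\tan{\left(1 \right)}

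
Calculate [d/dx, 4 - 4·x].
-4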